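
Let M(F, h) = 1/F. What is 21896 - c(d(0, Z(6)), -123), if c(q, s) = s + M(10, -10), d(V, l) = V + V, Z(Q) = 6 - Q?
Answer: 220189/10 ≈ 22019.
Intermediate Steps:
d(V, l) = 2*V
c(q, s) = ⅒ + s (c(q, s) = s + 1/10 = s + ⅒ = ⅒ + s)
21896 - c(d(0, Z(6)), -123) = 21896 - (⅒ - 123) = 21896 - 1*(-1229/10) = 21896 + 1229/10 = 220189/10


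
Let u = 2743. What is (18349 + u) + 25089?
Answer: 46181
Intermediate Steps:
(18349 + u) + 25089 = (18349 + 2743) + 25089 = 21092 + 25089 = 46181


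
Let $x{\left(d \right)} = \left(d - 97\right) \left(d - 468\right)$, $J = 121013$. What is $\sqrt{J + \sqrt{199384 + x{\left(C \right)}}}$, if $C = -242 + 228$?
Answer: $\sqrt{121013 + \sqrt{252886}} \approx 348.59$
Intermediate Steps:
$C = -14$
$x{\left(d \right)} = \left(-468 + d\right) \left(-97 + d\right)$ ($x{\left(d \right)} = \left(-97 + d\right) \left(-468 + d\right) = \left(-468 + d\right) \left(-97 + d\right)$)
$\sqrt{J + \sqrt{199384 + x{\left(C \right)}}} = \sqrt{121013 + \sqrt{199384 + \left(45396 + \left(-14\right)^{2} - -7910\right)}} = \sqrt{121013 + \sqrt{199384 + \left(45396 + 196 + 7910\right)}} = \sqrt{121013 + \sqrt{199384 + 53502}} = \sqrt{121013 + \sqrt{252886}}$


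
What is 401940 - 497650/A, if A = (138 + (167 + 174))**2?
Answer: 92221017890/229441 ≈ 4.0194e+5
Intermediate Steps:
A = 229441 (A = (138 + 341)**2 = 479**2 = 229441)
401940 - 497650/A = 401940 - 497650/229441 = 92221017890/229441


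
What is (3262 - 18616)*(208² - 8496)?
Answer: -533827872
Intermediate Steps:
(3262 - 18616)*(208² - 8496) = -15354*(43264 - 8496) = -15354*34768 = -533827872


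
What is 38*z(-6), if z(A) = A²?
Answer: 1368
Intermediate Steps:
38*z(-6) = 38*(-6)² = 38*36 = 1368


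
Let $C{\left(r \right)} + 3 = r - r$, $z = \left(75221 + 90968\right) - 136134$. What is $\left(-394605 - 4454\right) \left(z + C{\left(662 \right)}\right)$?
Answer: $-11992521068$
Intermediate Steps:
$z = 30055$ ($z = 166189 - 136134 = 30055$)
$C{\left(r \right)} = -3$ ($C{\left(r \right)} = -3 + \left(r - r\right) = -3 + 0 = -3$)
$\left(-394605 - 4454\right) \left(z + C{\left(662 \right)}\right) = \left(-394605 - 4454\right) \left(30055 - 3\right) = \left(-399059\right) 30052 = -11992521068$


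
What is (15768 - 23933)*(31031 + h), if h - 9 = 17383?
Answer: -395373795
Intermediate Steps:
h = 17392 (h = 9 + 17383 = 17392)
(15768 - 23933)*(31031 + h) = (15768 - 23933)*(31031 + 17392) = -8165*48423 = -395373795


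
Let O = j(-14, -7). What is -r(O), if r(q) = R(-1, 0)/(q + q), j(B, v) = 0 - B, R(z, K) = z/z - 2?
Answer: 1/28 ≈ 0.035714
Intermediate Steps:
R(z, K) = -1 (R(z, K) = 1 - 2 = -1)
j(B, v) = -B
O = 14 (O = -1*(-14) = 14)
r(q) = -1/(2*q) (r(q) = -1/(q + q) = -1/(2*q))
-r(O) = -(-1)/(2*14) = -1*(-1/28) = 1/28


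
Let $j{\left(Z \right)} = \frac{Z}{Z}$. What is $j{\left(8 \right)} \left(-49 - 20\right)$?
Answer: $-69$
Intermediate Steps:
$j{\left(Z \right)} = 1$
$j{\left(8 \right)} \left(-49 - 20\right) = 1 \left(-49 - 20\right) = 1 \left(-69\right) = -69$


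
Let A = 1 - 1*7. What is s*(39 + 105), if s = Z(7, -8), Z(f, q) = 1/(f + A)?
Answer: 144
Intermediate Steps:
A = -6 (A = 1 - 7 = -6)
Z(f, q) = 1/(-6 + f) (Z(f, q) = 1/(f - 6) = 1/(-6 + f))
s = 1 (s = 1/(-6 + 7) = 1/1 = 1)
s*(39 + 105) = 1*(39 + 105) = 1*144 = 144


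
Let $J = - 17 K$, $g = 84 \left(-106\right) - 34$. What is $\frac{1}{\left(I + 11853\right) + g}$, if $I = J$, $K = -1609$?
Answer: $\frac{1}{30268} \approx 3.3038 \cdot 10^{-5}$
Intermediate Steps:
$g = -8938$ ($g = -8904 - 34 = -8938$)
$J = 27353$ ($J = \left(-17\right) \left(-1609\right) = 27353$)
$I = 27353$
$\frac{1}{\left(I + 11853\right) + g} = \frac{1}{\left(27353 + 11853\right) - 8938} = \frac{1}{39206 - 8938} = \frac{1}{30268}$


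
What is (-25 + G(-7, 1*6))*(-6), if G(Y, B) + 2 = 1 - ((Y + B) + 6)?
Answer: 186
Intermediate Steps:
G(Y, B) = -7 - B - Y (G(Y, B) = -2 + (1 - ((Y + B) + 6)) = -2 + (1 - ((B + Y) + 6)) = -2 + (1 - (6 + B + Y)) = -2 + (1 + (-6 - B - Y)) = -2 + (-5 - B - Y) = -7 - B - Y)
(-25 + G(-7, 1*6))*(-6) = (-25 + (-7 - 6 - 1*(-7)))*(-6) = (-25 + (-7 - 1*6 + 7))*(-6) = (-25 + (-7 - 6 + 7))*(-6) = (-25 - 6)*(-6) = -31*(-6) = 186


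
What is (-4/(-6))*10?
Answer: 20/3 ≈ 6.6667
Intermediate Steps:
(-4/(-6))*10 = -⅙*(-4)*10 = (⅔)*10 = 20/3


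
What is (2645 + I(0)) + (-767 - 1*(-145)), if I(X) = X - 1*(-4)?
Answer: 2027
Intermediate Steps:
I(X) = 4 + X (I(X) = X + 4 = 4 + X)
(2645 + I(0)) + (-767 - 1*(-145)) = (2645 + (4 + 0)) + (-767 - 1*(-145)) = (2645 + 4) + (-767 + 145) = 2649 - 622 = 2027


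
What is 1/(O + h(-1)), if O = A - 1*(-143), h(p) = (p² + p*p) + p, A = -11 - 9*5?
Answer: 1/88 ≈ 0.011364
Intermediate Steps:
A = -56 (A = -11 - 45 = -56)
h(p) = p + 2*p² (h(p) = (p² + p²) + p = 2*p² + p = p + 2*p²)
O = 87 (O = -56 - 1*(-143) = -56 + 143 = 87)
1/(O + h(-1)) = 1/(87 - (1 + 2*(-1))) = 1/(87 - (1 - 2)) = 1/(87 - 1*(-1)) = 1/(87 + 1) = 1/88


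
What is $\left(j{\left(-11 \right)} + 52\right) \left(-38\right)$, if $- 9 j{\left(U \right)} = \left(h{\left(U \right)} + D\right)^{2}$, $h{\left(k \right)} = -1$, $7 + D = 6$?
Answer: $- \frac{17632}{9} \approx -1959.1$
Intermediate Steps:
$D = -1$ ($D = -7 + 6 = -1$)
$j{\left(U \right)} = - \frac{4}{9}$ ($j{\left(U \right)} = - \frac{\left(-1 - 1\right)^{2}}{9} = - \frac{\left(-2\right)^{2}}{9} = \left(- \frac{1}{9}\right) 4 = - \frac{4}{9}$)
$\left(j{\left(-11 \right)} + 52\right) \left(-38\right) = \left(- \frac{4}{9} + 52\right) \left(-38\right) = \frac{464}{9} \left(-38\right) = - \frac{17632}{9}$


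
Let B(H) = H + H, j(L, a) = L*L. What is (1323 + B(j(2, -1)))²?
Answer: 1771561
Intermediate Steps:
j(L, a) = L²
B(H) = 2*H
(1323 + B(j(2, -1)))² = (1323 + 2*2²)² = (1323 + 2*4)² = (1323 + 8)² = 1331² = 1771561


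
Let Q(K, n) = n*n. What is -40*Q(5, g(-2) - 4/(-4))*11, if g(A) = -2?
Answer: -440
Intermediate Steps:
Q(K, n) = n²
-40*Q(5, g(-2) - 4/(-4))*11 = -40*(-2 - 4/(-4))²*11 = -40*(-2 - 4*(-1)/4)²*11 = -40*(-2 - 1*(-1))²*11 = -40*(-2 + 1)²*11 = -40*(-1)²*11 = -40*1*11 = -40*11 = -440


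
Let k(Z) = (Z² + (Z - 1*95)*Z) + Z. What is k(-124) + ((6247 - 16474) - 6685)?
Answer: 25496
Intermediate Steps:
k(Z) = Z + Z² + Z*(-95 + Z) (k(Z) = (Z² + (Z - 95)*Z) + Z = (Z² + (-95 + Z)*Z) + Z = (Z² + Z*(-95 + Z)) + Z = Z + Z² + Z*(-95 + Z))
k(-124) + ((6247 - 16474) - 6685) = 2*(-124)*(-47 - 124) + ((6247 - 16474) - 6685) = 2*(-124)*(-171) + (-10227 - 6685) = 42408 - 16912 = 25496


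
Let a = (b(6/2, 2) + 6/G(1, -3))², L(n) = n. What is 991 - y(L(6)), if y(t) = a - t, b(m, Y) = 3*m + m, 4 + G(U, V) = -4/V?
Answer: 14431/16 ≈ 901.94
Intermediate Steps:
G(U, V) = -4 - 4/V
b(m, Y) = 4*m
a = 1521/16 (a = (4*(6/2) + 6/(-4 - 4/(-3)))² = (4*(6*(½)) + 6/(-4 - 4*(-⅓)))² = (4*3 + 6/(-4 + 4/3))² = (12 + 6/(-8/3))² = (12 + 6*(-3/8))² = (12 - 9/4)² = (39/4)² = 1521/16 ≈ 95.063)
y(t) = 1521/16 - t
991 - y(L(6)) = 991 - (1521/16 - 1*6) = 991 - (1521/16 - 6) = 991 - 1*1425/16 = 991 - 1425/16 = 14431/16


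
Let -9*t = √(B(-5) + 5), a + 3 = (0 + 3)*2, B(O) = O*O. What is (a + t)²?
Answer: (27 - √30)²/81 ≈ 5.7189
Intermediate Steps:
B(O) = O²
a = 3 (a = -3 + (0 + 3)*2 = -3 + 3*2 = -3 + 6 = 3)
t = -√30/9 (t = -√((-5)² + 5)/9 = -√(25 + 5)/9 = -√30/9 ≈ -0.60858)
(a + t)² = (3 - √30/9)²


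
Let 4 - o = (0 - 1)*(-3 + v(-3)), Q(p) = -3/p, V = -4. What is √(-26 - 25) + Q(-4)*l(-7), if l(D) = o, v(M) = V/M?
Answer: 7/4 + I*√51 ≈ 1.75 + 7.1414*I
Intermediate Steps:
v(M) = -4/M
o = 7/3 (o = 4 - (0 - 1)*(-3 - 4/(-3)) = 4 - (-1)*(-3 - 4*(-⅓)) = 4 - (-1)*(-3 + 4/3) = 4 - (-1)*(-5)/3 = 4 - 1*5/3 = 4 - 5/3 = 7/3 ≈ 2.3333)
l(D) = 7/3
√(-26 - 25) + Q(-4)*l(-7) = √(-26 - 25) - 3/(-4)*(7/3) = √(-51) - 3*(-¼)*(7/3) = I*√51 + (¾)*(7/3) = I*√51 + 7/4 = 7/4 + I*√51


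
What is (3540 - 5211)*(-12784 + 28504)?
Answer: -26268120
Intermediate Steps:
(3540 - 5211)*(-12784 + 28504) = -1671*15720 = -26268120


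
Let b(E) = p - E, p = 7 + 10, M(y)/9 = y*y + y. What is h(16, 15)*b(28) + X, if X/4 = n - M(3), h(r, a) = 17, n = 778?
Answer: 2493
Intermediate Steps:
M(y) = 9*y + 9*y**2 (M(y) = 9*(y*y + y) = 9*(y**2 + y) = 9*(y + y**2) = 9*y + 9*y**2)
X = 2680 (X = 4*(778 - 9*3*(1 + 3)) = 4*(778 - 9*3*4) = 4*(778 - 1*108) = 4*(778 - 108) = 4*670 = 2680)
p = 17
b(E) = 17 - E
h(16, 15)*b(28) + X = 17*(17 - 1*28) + 2680 = 17*(17 - 28) + 2680 = 17*(-11) + 2680 = -187 + 2680 = 2493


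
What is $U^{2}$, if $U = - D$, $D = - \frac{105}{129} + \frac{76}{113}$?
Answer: $\frac{471969}{23609881} \approx 0.01999$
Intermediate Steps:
$D = - \frac{687}{4859}$ ($D = \left(-105\right) \frac{1}{129} + 76 \cdot \frac{1}{113} = - \frac{35}{43} + \frac{76}{113} = - \frac{687}{4859} \approx -0.14139$)
$U = \frac{687}{4859}$ ($U = \left(-1\right) \left(- \frac{687}{4859}\right) = \frac{687}{4859} \approx 0.14139$)
$U^{2} = \left(\frac{687}{4859}\right)^{2} = \frac{471969}{23609881}$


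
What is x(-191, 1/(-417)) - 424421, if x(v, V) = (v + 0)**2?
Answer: -387940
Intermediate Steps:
x(v, V) = v**2
x(-191, 1/(-417)) - 424421 = (-191)**2 - 424421 = 36481 - 424421 = -387940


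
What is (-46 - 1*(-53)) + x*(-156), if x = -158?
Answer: 24655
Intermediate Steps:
(-46 - 1*(-53)) + x*(-156) = (-46 - 1*(-53)) - 158*(-156) = (-46 + 53) + 24648 = 7 + 24648 = 24655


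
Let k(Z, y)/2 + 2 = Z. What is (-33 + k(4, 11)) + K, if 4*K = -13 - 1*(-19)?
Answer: -55/2 ≈ -27.500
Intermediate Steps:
k(Z, y) = -4 + 2*Z
K = 3/2 (K = (-13 - 1*(-19))/4 = (-13 + 19)/4 = (1/4)*6 = 3/2 ≈ 1.5000)
(-33 + k(4, 11)) + K = (-33 + (-4 + 2*4)) + 3/2 = (-33 + (-4 + 8)) + 3/2 = (-33 + 4) + 3/2 = -29 + 3/2 = -55/2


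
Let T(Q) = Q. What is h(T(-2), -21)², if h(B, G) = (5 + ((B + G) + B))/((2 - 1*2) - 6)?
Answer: 100/9 ≈ 11.111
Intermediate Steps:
h(B, G) = -⅚ - B/3 - G/6 (h(B, G) = (5 + (G + 2*B))/((2 - 2) - 6) = (5 + G + 2*B)/(0 - 6) = (5 + G + 2*B)/(-6) = (5 + G + 2*B)*(-⅙) = -⅚ - B/3 - G/6)
h(T(-2), -21)² = (-⅚ - ⅓*(-2) - ⅙*(-21))² = (-⅚ + ⅔ + 7/2)² = (10/3)² = 100/9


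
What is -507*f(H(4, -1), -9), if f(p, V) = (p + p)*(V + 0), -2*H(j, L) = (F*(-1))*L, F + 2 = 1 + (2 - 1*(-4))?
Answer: -22815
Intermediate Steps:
F = 5 (F = -2 + (1 + (2 - 1*(-4))) = -2 + (1 + (2 + 4)) = -2 + (1 + 6) = -2 + 7 = 5)
H(j, L) = 5*L/2 (H(j, L) = -5*(-1)*L/2 = -(-5)*L/2 = 5*L/2)
f(p, V) = 2*V*p (f(p, V) = (2*p)*V = 2*V*p)
-507*f(H(4, -1), -9) = -1014*(-9)*(5/2)*(-1) = -1014*(-9)*(-5)/2 = -507*45 = -22815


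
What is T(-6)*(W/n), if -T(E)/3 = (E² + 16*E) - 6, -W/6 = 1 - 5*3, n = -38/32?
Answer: -266112/19 ≈ -14006.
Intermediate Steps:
n = -19/16 (n = -38*1/32 = -19/16 ≈ -1.1875)
W = 84 (W = -6*(1 - 5*3) = -6*(1 - 15) = -6*(-14) = 84)
T(E) = 18 - 48*E - 3*E² (T(E) = -3*((E² + 16*E) - 6) = -3*(-6 + E² + 16*E) = 18 - 48*E - 3*E²)
T(-6)*(W/n) = (18 - 48*(-6) - 3*(-6)²)*(84/(-19/16)) = (18 + 288 - 3*36)*(84*(-16/19)) = (18 + 288 - 108)*(-1344/19) = 198*(-1344/19) = -266112/19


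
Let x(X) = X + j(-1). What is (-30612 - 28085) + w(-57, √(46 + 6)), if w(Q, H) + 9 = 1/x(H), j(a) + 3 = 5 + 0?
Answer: -1408945/24 + √13/24 ≈ -58706.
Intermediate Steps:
j(a) = 2 (j(a) = -3 + (5 + 0) = -3 + 5 = 2)
x(X) = 2 + X (x(X) = X + 2 = 2 + X)
w(Q, H) = -9 + 1/(2 + H)
(-30612 - 28085) + w(-57, √(46 + 6)) = (-30612 - 28085) + (-17 - 9*√(46 + 6))/(2 + √(46 + 6)) = -58697 + (-17 - 18*√13)/(2 + √52) = -58697 + (-17 - 18*√13)/(2 + 2*√13)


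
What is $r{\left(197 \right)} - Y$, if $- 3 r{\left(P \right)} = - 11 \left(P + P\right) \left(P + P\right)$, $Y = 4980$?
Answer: $\frac{1692656}{3} \approx 5.6422 \cdot 10^{5}$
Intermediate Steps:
$r{\left(P \right)} = \frac{44 P^{2}}{3}$ ($r{\left(P \right)} = - \frac{\left(-11\right) \left(P + P\right) \left(P + P\right)}{3} = - \frac{\left(-11\right) 2 P 2 P}{3} = - \frac{\left(-11\right) 4 P^{2}}{3} = - \frac{\left(-44\right) P^{2}}{3} = \frac{44 P^{2}}{3}$)
$r{\left(197 \right)} - Y = \frac{44 \cdot 197^{2}}{3} - 4980 = \frac{44}{3} \cdot 38809 - 4980 = \frac{1707596}{3} - 4980 = \frac{1692656}{3}$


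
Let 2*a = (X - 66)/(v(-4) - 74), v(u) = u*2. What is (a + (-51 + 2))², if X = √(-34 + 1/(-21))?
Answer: (167370 + I*√15015)²/11861136 ≈ 2361.7 + 3.4582*I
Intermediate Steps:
v(u) = 2*u
X = I*√15015/21 (X = √(-34 - 1/21) = √(-715/21) = I*√15015/21 ≈ 5.835*I)
a = 33/82 - I*√15015/3444 (a = ((I*√15015/21 - 66)/(2*(-4) - 74))/2 = ((-66 + I*√15015/21)/(-8 - 74))/2 = ((-66 + I*√15015/21)/(-82))/2 = ((-66 + I*√15015/21)*(-1/82))/2 = (33/41 - I*√15015/1722)/2 = 33/82 - I*√15015/3444 ≈ 0.40244 - 0.03558*I)
(a + (-51 + 2))² = ((33/82 - I*√15015/3444) + (-51 + 2))² = ((33/82 - I*√15015/3444) - 49)² = (-3985/82 - I*√15015/3444)²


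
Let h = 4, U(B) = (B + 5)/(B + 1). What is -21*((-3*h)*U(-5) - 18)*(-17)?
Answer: -6426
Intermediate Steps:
U(B) = (5 + B)/(1 + B)
-21*((-3*h)*U(-5) - 18)*(-17) = -21*((-3*4)*((5 - 5)/(1 - 5)) - 18)*(-17) = -21*(-12*0/(-4) - 18)*(-17) = -21*(-(-3)*0 - 18)*(-17) = -21*(-12*0 - 18)*(-17) = -21*(0 - 18)*(-17) = -21*(-18)*(-17) = 378*(-17) = -6426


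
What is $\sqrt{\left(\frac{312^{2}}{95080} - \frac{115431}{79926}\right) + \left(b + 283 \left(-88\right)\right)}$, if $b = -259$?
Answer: $\frac{3 i \sqrt{280323291656446138870}}{316640170} \approx 158.63 i$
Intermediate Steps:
$\sqrt{\left(\frac{312^{2}}{95080} - \frac{115431}{79926}\right) + \left(b + 283 \left(-88\right)\right)} = \sqrt{\left(\frac{312^{2}}{95080} - \frac{115431}{79926}\right) + \left(-259 + 283 \left(-88\right)\right)} = \sqrt{\left(97344 \cdot \frac{1}{95080} - \frac{38477}{26642}\right) - 25163} = \sqrt{\left(\frac{12168}{11885} - \frac{38477}{26642}\right) - 25163} = \sqrt{- \frac{133119289}{316640170} - 25163} = \sqrt{- \frac{7967749716999}{316640170}} = \frac{3 i \sqrt{280323291656446138870}}{316640170}$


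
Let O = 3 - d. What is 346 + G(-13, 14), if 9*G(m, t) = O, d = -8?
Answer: 3125/9 ≈ 347.22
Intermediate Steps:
O = 11 (O = 3 - 1*(-8) = 3 + 8 = 11)
G(m, t) = 11/9 (G(m, t) = (⅑)*11 = 11/9)
346 + G(-13, 14) = 346 + 11/9 = 3125/9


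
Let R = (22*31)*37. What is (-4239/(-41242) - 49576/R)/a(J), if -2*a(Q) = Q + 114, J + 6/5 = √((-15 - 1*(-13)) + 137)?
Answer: 910693839020/27294195195399 - 24220580825*√15/27294195195399 ≈ 0.029929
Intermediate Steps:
R = 25234 (R = 682*37 = 25234)
J = -6/5 + 3*√15 (J = -6/5 + √((-15 - 1*(-13)) + 137) = -6/5 + √((-15 + 13) + 137) = -6/5 + √(-2 + 137) = -6/5 + √135 = -6/5 + 3*√15 ≈ 10.419)
a(Q) = -57 - Q/2 (a(Q) = -(Q + 114)/2 = -(114 + Q)/2 = -57 - Q/2)
(-4239/(-41242) - 49576/R)/a(J) = (-4239/(-41242) - 49576/25234)/(-57 - (-6/5 + 3*√15)/2) = (-4239*(-1/41242) - 49576*1/25234)/(-57 + (⅗ - 3*√15/2)) = (4239/41242 - 24788/12617)/(-282/5 - 3*√15/2) = -968823233/(520350314*(-282/5 - 3*√15/2))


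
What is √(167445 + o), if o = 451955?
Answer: 10*√6194 ≈ 787.02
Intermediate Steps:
√(167445 + o) = √(167445 + 451955) = √619400 = 10*√6194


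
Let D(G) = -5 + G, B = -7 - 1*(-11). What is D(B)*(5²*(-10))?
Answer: 250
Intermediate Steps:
B = 4 (B = -7 + 11 = 4)
D(B)*(5²*(-10)) = (-5 + 4)*(5²*(-10)) = -25*(-10) = -1*(-250) = 250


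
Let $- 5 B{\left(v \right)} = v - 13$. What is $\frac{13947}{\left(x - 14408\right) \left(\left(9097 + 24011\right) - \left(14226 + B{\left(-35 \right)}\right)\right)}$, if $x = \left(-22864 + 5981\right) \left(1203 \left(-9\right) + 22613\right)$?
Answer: $- \frac{23245}{6259265666484} \approx -3.7137 \cdot 10^{-9}$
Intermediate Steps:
$B{\left(v \right)} = \frac{13}{5} - \frac{v}{5}$ ($B{\left(v \right)} = - \frac{v - 13}{5} = - \frac{-13 + v}{5} = \frac{13}{5} - \frac{v}{5}$)
$x = -198983038$ ($x = - 16883 \left(-10827 + 22613\right) = \left(-16883\right) 11786 = -198983038$)
$\frac{13947}{\left(x - 14408\right) \left(\left(9097 + 24011\right) - \left(14226 + B{\left(-35 \right)}\right)\right)} = \frac{13947}{\left(-198983038 - 14408\right) \left(\left(9097 + 24011\right) - \frac{71178}{5}\right)} = \frac{13947}{\left(-198997446\right) \left(33108 - \frac{71178}{5}\right)} = \frac{13947}{\left(-198997446\right) \frac{94362}{5}} = \frac{13947}{- \frac{18777796999452}{5}} = 13947 \left(- \frac{5}{18777796999452}\right) = - \frac{23245}{6259265666484}$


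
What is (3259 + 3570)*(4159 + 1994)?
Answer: 42018837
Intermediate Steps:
(3259 + 3570)*(4159 + 1994) = 6829*6153 = 42018837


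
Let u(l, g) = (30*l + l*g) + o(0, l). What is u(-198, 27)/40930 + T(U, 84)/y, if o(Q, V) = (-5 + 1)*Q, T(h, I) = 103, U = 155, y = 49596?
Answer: -277762333/1014982140 ≈ -0.27366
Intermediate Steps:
o(Q, V) = -4*Q
u(l, g) = 30*l + g*l (u(l, g) = (30*l + l*g) - 4*0 = (30*l + g*l) + 0 = 30*l + g*l)
u(-198, 27)/40930 + T(U, 84)/y = -198*(30 + 27)/40930 + 103/49596 = -198*57*(1/40930) + 103*(1/49596) = -11286*1/40930 + 103/49596 = -5643/20465 + 103/49596 = -277762333/1014982140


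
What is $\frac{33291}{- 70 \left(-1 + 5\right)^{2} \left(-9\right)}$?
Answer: $\frac{3699}{1120} \approx 3.3027$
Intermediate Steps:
$\frac{33291}{- 70 \left(-1 + 5\right)^{2} \left(-9\right)} = \frac{33291}{- 70 \cdot 4^{2} \left(-9\right)} = \frac{33291}{\left(-70\right) 16 \left(-9\right)} = \frac{33291}{\left(-1120\right) \left(-9\right)} = \frac{33291}{10080} = 33291 \cdot \frac{1}{10080} = \frac{3699}{1120}$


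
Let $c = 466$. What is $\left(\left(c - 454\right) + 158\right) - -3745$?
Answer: $3915$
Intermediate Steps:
$\left(\left(c - 454\right) + 158\right) - -3745 = \left(\left(466 - 454\right) + 158\right) - -3745 = \left(12 + 158\right) + 3745 = 170 + 3745 = 3915$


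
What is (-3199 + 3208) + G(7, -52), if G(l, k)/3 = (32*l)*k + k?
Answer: -35091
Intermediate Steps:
G(l, k) = 3*k + 96*k*l (G(l, k) = 3*((32*l)*k + k) = 3*(32*k*l + k) = 3*(k + 32*k*l) = 3*k + 96*k*l)
(-3199 + 3208) + G(7, -52) = (-3199 + 3208) + 3*(-52)*(1 + 32*7) = 9 + 3*(-52)*(1 + 224) = 9 + 3*(-52)*225 = 9 - 35100 = -35091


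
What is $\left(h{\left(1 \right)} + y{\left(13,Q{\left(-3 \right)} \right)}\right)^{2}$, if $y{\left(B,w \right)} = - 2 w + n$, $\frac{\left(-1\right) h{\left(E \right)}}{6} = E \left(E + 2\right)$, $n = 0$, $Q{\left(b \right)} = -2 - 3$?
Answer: $64$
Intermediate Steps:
$Q{\left(b \right)} = -5$
$h{\left(E \right)} = - 6 E \left(2 + E\right)$ ($h{\left(E \right)} = - 6 E \left(E + 2\right) = - 6 E \left(2 + E\right)$)
$y{\left(B,w \right)} = - 2 w$ ($y{\left(B,w \right)} = - 2 w + 0 = - 2 w$)
$\left(h{\left(1 \right)} + y{\left(13,Q{\left(-3 \right)} \right)}\right)^{2} = \left(\left(-6\right) 1 \left(2 + 1\right) - -10\right)^{2} = \left(\left(-6\right) 1 \cdot 3 + 10\right)^{2} = \left(-18 + 10\right)^{2} = \left(-8\right)^{2} = 64$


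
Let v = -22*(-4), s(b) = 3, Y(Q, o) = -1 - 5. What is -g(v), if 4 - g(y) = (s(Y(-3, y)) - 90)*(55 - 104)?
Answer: 4259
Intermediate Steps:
Y(Q, o) = -6
v = 88
g(y) = -4259 (g(y) = 4 - (3 - 90)*(55 - 104) = 4 - (-87)*(-49) = 4 - 1*4263 = 4 - 4263 = -4259)
-g(v) = -1*(-4259) = 4259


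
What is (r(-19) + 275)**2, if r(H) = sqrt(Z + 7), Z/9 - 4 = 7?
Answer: (275 + sqrt(106))**2 ≈ 81394.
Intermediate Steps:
Z = 99 (Z = 36 + 9*7 = 36 + 63 = 99)
r(H) = sqrt(106) (r(H) = sqrt(99 + 7) = sqrt(106))
(r(-19) + 275)**2 = (sqrt(106) + 275)**2 = (275 + sqrt(106))**2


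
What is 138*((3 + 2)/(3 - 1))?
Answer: 345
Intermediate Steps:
138*((3 + 2)/(3 - 1)) = 138*(5/2) = 345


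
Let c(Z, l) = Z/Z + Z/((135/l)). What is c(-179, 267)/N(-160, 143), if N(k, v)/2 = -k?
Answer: -7943/7200 ≈ -1.1032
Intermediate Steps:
N(k, v) = -2*k (N(k, v) = 2*(-k) = -2*k)
c(Z, l) = 1 + Z*l/135 (c(Z, l) = 1 + Z*(l/135) = 1 + Z*l/135)
c(-179, 267)/N(-160, 143) = (1 + (1/135)*(-179)*267)/((-2*(-160))) = (1 - 15931/45)/320 = -15886/45*1/320 = -7943/7200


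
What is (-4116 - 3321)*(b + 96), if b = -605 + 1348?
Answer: -6239643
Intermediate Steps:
b = 743
(-4116 - 3321)*(b + 96) = (-4116 - 3321)*(743 + 96) = -7437*839 = -6239643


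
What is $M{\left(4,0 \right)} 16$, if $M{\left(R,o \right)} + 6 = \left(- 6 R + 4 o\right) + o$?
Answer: $-480$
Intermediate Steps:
$M{\left(R,o \right)} = -6 - 6 R + 5 o$ ($M{\left(R,o \right)} = -6 + \left(\left(- 6 R + 4 o\right) + o\right) = -6 - \left(- 5 o + 6 R\right) = -6 - 6 R + 5 o$)
$M{\left(4,0 \right)} 16 = \left(-6 - 24 + 5 \cdot 0\right) 16 = \left(-6 - 24 + 0\right) 16 = \left(-30\right) 16 = -480$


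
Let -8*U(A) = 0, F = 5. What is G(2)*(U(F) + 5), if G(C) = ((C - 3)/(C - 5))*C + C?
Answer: 40/3 ≈ 13.333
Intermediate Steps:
U(A) = 0 (U(A) = -⅛*0 = 0)
G(C) = C + C*(-3 + C)/(-5 + C) (G(C) = ((-3 + C)/(-5 + C))*C + C = C*(-3 + C)/(-5 + C) + C = C + C*(-3 + C)/(-5 + C))
G(2)*(U(F) + 5) = (2*2*(-4 + 2)/(-5 + 2))*(0 + 5) = (2*2*(-2)/(-3))*5 = (2*2*(-⅓)*(-2))*5 = (8/3)*5 = 40/3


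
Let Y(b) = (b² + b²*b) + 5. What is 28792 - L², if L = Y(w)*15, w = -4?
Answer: -387233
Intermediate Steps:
Y(b) = 5 + b² + b³ (Y(b) = (b² + b³) + 5 = 5 + b² + b³)
L = -645 (L = (5 + (-4)² + (-4)³)*15 = (5 + 16 - 64)*15 = -43*15 = -645)
28792 - L² = 28792 - 1*(-645)² = 28792 - 1*416025 = 28792 - 416025 = -387233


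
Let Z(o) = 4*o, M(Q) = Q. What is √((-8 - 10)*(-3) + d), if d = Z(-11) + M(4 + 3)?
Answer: √17 ≈ 4.1231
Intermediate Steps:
d = -37 (d = 4*(-11) + (4 + 3) = -44 + 7 = -37)
√((-8 - 10)*(-3) + d) = √((-8 - 10)*(-3) - 37) = √(-18*(-3) - 37) = √(54 - 37) = √17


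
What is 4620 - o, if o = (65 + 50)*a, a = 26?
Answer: 1630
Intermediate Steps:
o = 2990 (o = (65 + 50)*26 = 115*26 = 2990)
4620 - o = 4620 - 1*2990 = 4620 - 2990 = 1630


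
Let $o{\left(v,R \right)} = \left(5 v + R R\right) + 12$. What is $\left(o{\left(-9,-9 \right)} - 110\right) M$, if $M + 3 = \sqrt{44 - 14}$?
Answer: $186 - 62 \sqrt{30} \approx -153.59$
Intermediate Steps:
$M = -3 + \sqrt{30}$ ($M = -3 + \sqrt{44 - 14} = -3 + \sqrt{30} \approx 2.4772$)
$o{\left(v,R \right)} = 12 + R^{2} + 5 v$ ($o{\left(v,R \right)} = \left(5 v + R^{2}\right) + 12 = \left(R^{2} + 5 v\right) + 12 = 12 + R^{2} + 5 v$)
$\left(o{\left(-9,-9 \right)} - 110\right) M = \left(\left(12 + \left(-9\right)^{2} + 5 \left(-9\right)\right) - 110\right) \left(-3 + \sqrt{30}\right) = \left(\left(12 + 81 - 45\right) - 110\right) \left(-3 + \sqrt{30}\right) = \left(48 - 110\right) \left(-3 + \sqrt{30}\right) = - 62 \left(-3 + \sqrt{30}\right) = 186 - 62 \sqrt{30}$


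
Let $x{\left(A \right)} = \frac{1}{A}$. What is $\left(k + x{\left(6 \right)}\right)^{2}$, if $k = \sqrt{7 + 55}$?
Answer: $\frac{2233}{36} + \frac{\sqrt{62}}{3} \approx 64.652$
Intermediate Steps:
$k = \sqrt{62} \approx 7.874$
$\left(k + x{\left(6 \right)}\right)^{2} = \left(\sqrt{62} + \frac{1}{6}\right)^{2} = \left(\frac{1}{6} + \sqrt{62}\right)^{2}$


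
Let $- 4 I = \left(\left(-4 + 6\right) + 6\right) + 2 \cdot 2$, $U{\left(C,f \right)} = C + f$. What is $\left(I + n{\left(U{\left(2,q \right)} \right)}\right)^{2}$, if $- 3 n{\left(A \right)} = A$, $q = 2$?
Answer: $\frac{169}{9} \approx 18.778$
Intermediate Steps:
$n{\left(A \right)} = - \frac{A}{3}$
$I = -3$ ($I = - \frac{\left(\left(-4 + 6\right) + 6\right) + 2 \cdot 2}{4} = - \frac{\left(2 + 6\right) + 4}{4} = - \frac{8 + 4}{4} = \left(- \frac{1}{4}\right) 12 = -3$)
$\left(I + n{\left(U{\left(2,q \right)} \right)}\right)^{2} = \left(-3 - \frac{2 + 2}{3}\right)^{2} = \left(-3 - \frac{4}{3}\right)^{2} = \left(- \frac{13}{3}\right)^{2} = \frac{169}{9}$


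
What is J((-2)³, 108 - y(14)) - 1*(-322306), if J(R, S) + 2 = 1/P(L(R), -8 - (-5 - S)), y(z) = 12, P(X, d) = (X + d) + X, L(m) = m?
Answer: 24817409/77 ≈ 3.2230e+5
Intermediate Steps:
P(X, d) = d + 2*X
J(R, S) = -2 + 1/(-3 + S + 2*R) (J(R, S) = -2 + 1/((-8 - (-5 - S)) + 2*R) = -2 + 1/((-8 + (5 + S)) + 2*R) = -2 + 1/((-3 + S) + 2*R) = -2 + 1/(-3 + S + 2*R))
J((-2)³, 108 - y(14)) - 1*(-322306) = (7 - 4*(-2)³ - 2*(108 - 1*12))/(-3 + (108 - 1*12) + 2*(-2)³) - 1*(-322306) = (7 - 4*(-8) - 2*(108 - 12))/(-3 + (108 - 12) + 2*(-8)) + 322306 = (7 + 32 - 2*96)/(-3 + 96 - 16) + 322306 = (7 + 32 - 192)/77 + 322306 = (1/77)*(-153) + 322306 = -153/77 + 322306 = 24817409/77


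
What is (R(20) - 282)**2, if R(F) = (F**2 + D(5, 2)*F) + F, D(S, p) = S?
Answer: 56644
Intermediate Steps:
R(F) = F**2 + 6*F (R(F) = (F**2 + 5*F) + F = F**2 + 6*F)
(R(20) - 282)**2 = (20*(6 + 20) - 282)**2 = (20*26 - 282)**2 = (520 - 282)**2 = 238**2 = 56644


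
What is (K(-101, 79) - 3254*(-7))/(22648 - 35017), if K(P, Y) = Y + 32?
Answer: -22889/12369 ≈ -1.8505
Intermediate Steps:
K(P, Y) = 32 + Y
(K(-101, 79) - 3254*(-7))/(22648 - 35017) = ((32 + 79) - 3254*(-7))/(22648 - 35017) = (111 + 22778)/(-12369) = 22889*(-1/12369) = -22889/12369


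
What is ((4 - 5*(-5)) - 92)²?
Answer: 3969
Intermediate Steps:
((4 - 5*(-5)) - 92)² = ((4 + 25) - 92)² = (29 - 92)² = (-63)² = 3969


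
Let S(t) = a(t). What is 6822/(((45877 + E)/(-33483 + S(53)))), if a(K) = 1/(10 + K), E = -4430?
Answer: -1598946424/290129 ≈ -5511.2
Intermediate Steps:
S(t) = 1/(10 + t)
6822/(((45877 + E)/(-33483 + S(53)))) = 6822/(((45877 - 4430)/(-33483 + 1/(10 + 53)))) = 6822/((41447/(-33483 + 1/63))) = 6822/((41447/(-2109428/63))) = 6822/((41447*(-63/2109428))) = 6822/(-2611161/2109428) = 6822*(-2109428/2611161) = -1598946424/290129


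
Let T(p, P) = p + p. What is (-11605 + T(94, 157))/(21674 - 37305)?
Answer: 233/319 ≈ 0.73041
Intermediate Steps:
T(p, P) = 2*p
(-11605 + T(94, 157))/(21674 - 37305) = (-11605 + 2*94)/(21674 - 37305) = (-11605 + 188)/(-15631) = -11417*(-1/15631) = 233/319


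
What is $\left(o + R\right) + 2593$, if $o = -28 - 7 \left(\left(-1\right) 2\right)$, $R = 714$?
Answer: $3293$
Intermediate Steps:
$o = -14$ ($o = -28 - -14 = -28 + 14 = -14$)
$\left(o + R\right) + 2593 = \left(-14 + 714\right) + 2593 = 700 + 2593 = 3293$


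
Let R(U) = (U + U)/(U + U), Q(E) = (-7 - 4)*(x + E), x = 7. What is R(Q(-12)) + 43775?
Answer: 43776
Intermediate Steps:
Q(E) = -77 - 11*E (Q(E) = (-7 - 4)*(7 + E) = -11*(7 + E) = -77 - 11*E)
R(U) = 1 (R(U) = (2*U)/((2*U)) = (2*U)*(1/(2*U)) = 1)
R(Q(-12)) + 43775 = 1 + 43775 = 43776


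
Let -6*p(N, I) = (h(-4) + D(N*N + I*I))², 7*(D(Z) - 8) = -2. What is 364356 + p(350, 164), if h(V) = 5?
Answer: 107112743/294 ≈ 3.6433e+5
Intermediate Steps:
D(Z) = 54/7 (D(Z) = 8 + (⅐)*(-2) = 8 - 2/7 = 54/7)
p(N, I) = -7921/294 (p(N, I) = -(5 + 54/7)²/6 = -(89/7)²/6 = -⅙*7921/49 = -7921/294)
364356 + p(350, 164) = 364356 - 7921/294 = 107112743/294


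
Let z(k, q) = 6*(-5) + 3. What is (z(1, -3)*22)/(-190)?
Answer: 297/95 ≈ 3.1263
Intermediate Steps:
z(k, q) = -27 (z(k, q) = -30 + 3 = -27)
(z(1, -3)*22)/(-190) = -27*22/(-190) = -594*(-1/190) = 297/95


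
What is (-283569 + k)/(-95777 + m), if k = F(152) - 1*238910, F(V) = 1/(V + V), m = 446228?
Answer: -158833615/106537104 ≈ -1.4909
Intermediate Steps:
F(V) = 1/(2*V)
k = -72628639/304 (k = (½)/152 - 1*238910 = (½)*(1/152) - 238910 = 1/304 - 238910 = -72628639/304 ≈ -2.3891e+5)
(-283569 + k)/(-95777 + m) = (-283569 - 72628639/304)/(-95777 + 446228) = -158833615/304/350451 = -158833615/304*1/350451 = -158833615/106537104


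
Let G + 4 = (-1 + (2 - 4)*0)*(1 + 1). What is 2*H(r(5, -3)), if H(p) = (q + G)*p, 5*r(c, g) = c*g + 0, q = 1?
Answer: 30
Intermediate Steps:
r(c, g) = c*g/5 (r(c, g) = (c*g + 0)/5 = (c*g)/5 = c*g/5)
G = -6 (G = -4 + (-1 + (2 - 4)*0)*(1 + 1) = -4 + (-1 - 2*0)*2 = -4 + (-1 + 0)*2 = -4 - 1*2 = -4 - 2 = -6)
H(p) = -5*p (H(p) = (1 - 6)*p = -5*p)
2*H(r(5, -3)) = 2*(-5*(-3)) = 2*15 = 30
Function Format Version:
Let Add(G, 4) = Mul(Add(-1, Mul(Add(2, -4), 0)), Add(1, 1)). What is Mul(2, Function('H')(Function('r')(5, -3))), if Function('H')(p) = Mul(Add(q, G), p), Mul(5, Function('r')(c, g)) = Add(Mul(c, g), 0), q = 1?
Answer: 30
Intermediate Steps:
Function('r')(c, g) = Mul(Rational(1, 5), c, g) (Function('r')(c, g) = Mul(Rational(1, 5), Add(Mul(c, g), 0)) = Mul(Rational(1, 5), Mul(c, g)) = Mul(Rational(1, 5), c, g))
G = -6 (G = Add(-4, Mul(Add(-1, Mul(Add(2, -4), 0)), Add(1, 1))) = Add(-4, Mul(Add(-1, Mul(-2, 0)), 2)) = Add(-4, Mul(Add(-1, 0), 2)) = Add(-4, Mul(-1, 2)) = Add(-4, -2) = -6)
Function('H')(p) = Mul(-5, p) (Function('H')(p) = Mul(Add(1, -6), p) = Mul(-5, p))
Mul(2, Function('H')(Function('r')(5, -3))) = Mul(2, Mul(-5, Mul(Rational(1, 5), 5, -3))) = Mul(2, Mul(-5, -3)) = Mul(2, 15) = 30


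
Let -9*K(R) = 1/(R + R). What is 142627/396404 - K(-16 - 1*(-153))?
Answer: 176057293/488766132 ≈ 0.36021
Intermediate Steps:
K(R) = -1/(18*R) (K(R) = -1/(9*(R + R)) = -1/(2*R)/9 = -1/(18*R))
142627/396404 - K(-16 - 1*(-153)) = 142627/396404 - (-1)/(18*(-16 - 1*(-153))) = 142627*(1/396404) - (-1)/(18*(-16 + 153)) = 142627/396404 - (-1)/(18*137) = 142627/396404 - 1*(-1/2466) = 142627/396404 + 1/2466 = 176057293/488766132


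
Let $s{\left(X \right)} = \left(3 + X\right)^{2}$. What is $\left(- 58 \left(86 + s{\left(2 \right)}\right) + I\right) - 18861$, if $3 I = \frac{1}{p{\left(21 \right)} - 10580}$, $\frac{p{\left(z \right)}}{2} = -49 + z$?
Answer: $- \frac{807240493}{31908} \approx -25299.0$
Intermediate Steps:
$p{\left(z \right)} = -98 + 2 z$ ($p{\left(z \right)} = 2 \left(-49 + z\right) = -98 + 2 z$)
$I = - \frac{1}{31908}$ ($I = \frac{1}{3 \left(\left(-98 + 2 \cdot 21\right) - 10580\right)} = \frac{1}{3 \left(\left(-98 + 42\right) - 10580\right)} = \frac{1}{3 \left(-56 - 10580\right)} = \frac{1}{3 \left(-10636\right)} = \frac{1}{3} \left(- \frac{1}{10636}\right) = - \frac{1}{31908} \approx -3.134 \cdot 10^{-5}$)
$\left(- 58 \left(86 + s{\left(2 \right)}\right) + I\right) - 18861 = \left(- 58 \left(86 + \left(3 + 2\right)^{2}\right) - \frac{1}{31908}\right) - 18861 = \left(- 58 \left(86 + 5^{2}\right) - \frac{1}{31908}\right) - 18861 = \left(- 58 \left(86 + 25\right) - \frac{1}{31908}\right) - 18861 = \left(\left(-58\right) 111 - \frac{1}{31908}\right) - 18861 = \left(-6438 - \frac{1}{31908}\right) - 18861 = - \frac{205423705}{31908} - 18861 = - \frac{807240493}{31908}$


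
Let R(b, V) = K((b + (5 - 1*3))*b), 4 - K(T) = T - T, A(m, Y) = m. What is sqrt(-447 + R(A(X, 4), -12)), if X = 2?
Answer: I*sqrt(443) ≈ 21.048*I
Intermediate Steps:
K(T) = 4 (K(T) = 4 - (T - T) = 4 - 1*0 = 4 + 0 = 4)
R(b, V) = 4
sqrt(-447 + R(A(X, 4), -12)) = sqrt(-447 + 4) = sqrt(-443) = I*sqrt(443)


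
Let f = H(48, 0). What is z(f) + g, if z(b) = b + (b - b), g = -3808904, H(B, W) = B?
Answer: -3808856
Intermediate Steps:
f = 48
z(b) = b (z(b) = b + 0 = b)
z(f) + g = 48 - 3808904 = -3808856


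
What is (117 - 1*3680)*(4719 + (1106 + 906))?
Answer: -23982553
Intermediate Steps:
(117 - 1*3680)*(4719 + (1106 + 906)) = (117 - 3680)*(4719 + 2012) = -3563*6731 = -23982553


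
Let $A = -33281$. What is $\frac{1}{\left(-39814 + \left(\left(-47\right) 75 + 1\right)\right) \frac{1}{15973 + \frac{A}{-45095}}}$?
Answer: $- \frac{11618318}{31521405} \approx -0.36859$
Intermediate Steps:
$\frac{1}{\left(-39814 + \left(\left(-47\right) 75 + 1\right)\right) \frac{1}{15973 + \frac{A}{-45095}}} = \frac{1}{\left(-39814 + \left(\left(-47\right) 75 + 1\right)\right) \frac{1}{15973 - \frac{33281}{-45095}}} = \frac{1}{\left(-39814 + \left(-3525 + 1\right)\right) \frac{1}{15973 - - \frac{33281}{45095}}} = \frac{1}{\left(-39814 - 3524\right) \frac{1}{15973 + \frac{33281}{45095}}} = \frac{1}{\left(-43338\right) \frac{1}{\frac{720335716}{45095}}} = \frac{1}{\left(-43338\right) \frac{45095}{720335716}} = \frac{1}{- \frac{31521405}{11618318}} = - \frac{11618318}{31521405}$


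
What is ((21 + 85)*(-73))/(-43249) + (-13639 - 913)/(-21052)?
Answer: 198064956/227619487 ≈ 0.87016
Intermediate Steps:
((21 + 85)*(-73))/(-43249) + (-13639 - 913)/(-21052) = (106*(-73))*(-1/43249) - 14552*(-1/21052) = -7738*(-1/43249) + 3638/5263 = 7738/43249 + 3638/5263 = 198064956/227619487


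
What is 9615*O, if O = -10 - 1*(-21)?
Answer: 105765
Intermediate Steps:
O = 11 (O = -10 + 21 = 11)
9615*O = 9615*11 = 105765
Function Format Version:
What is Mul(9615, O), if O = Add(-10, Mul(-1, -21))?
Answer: 105765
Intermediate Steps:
O = 11 (O = Add(-10, 21) = 11)
Mul(9615, O) = Mul(9615, 11) = 105765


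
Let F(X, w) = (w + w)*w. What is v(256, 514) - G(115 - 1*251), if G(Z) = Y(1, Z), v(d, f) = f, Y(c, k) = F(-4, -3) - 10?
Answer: 506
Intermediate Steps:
F(X, w) = 2*w² (F(X, w) = (2*w)*w = 2*w²)
Y(c, k) = 8 (Y(c, k) = 2*(-3)² - 10 = 2*9 - 10 = 18 - 10 = 8)
G(Z) = 8
v(256, 514) - G(115 - 1*251) = 514 - 1*8 = 514 - 8 = 506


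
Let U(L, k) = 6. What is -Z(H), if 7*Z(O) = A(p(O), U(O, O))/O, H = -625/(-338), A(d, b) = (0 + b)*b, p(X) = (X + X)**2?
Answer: -12168/4375 ≈ -2.7813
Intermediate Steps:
p(X) = 4*X**2 (p(X) = (2*X)**2 = 4*X**2)
A(d, b) = b**2 (A(d, b) = b*b = b**2)
H = 625/338 (H = -625*(-1/338) = 625/338 ≈ 1.8491)
Z(O) = 36/(7*O) (Z(O) = (6**2/O)/7 = (36/O)/7 = 36/(7*O))
-Z(H) = -36/(7*625/338) = -36*338/(7*625) = -1*12168/4375 = -12168/4375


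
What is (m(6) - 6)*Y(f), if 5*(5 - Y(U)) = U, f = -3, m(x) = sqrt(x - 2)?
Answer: -112/5 ≈ -22.400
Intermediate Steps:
m(x) = sqrt(-2 + x)
Y(U) = 5 - U/5
(m(6) - 6)*Y(f) = (sqrt(-2 + 6) - 6)*(5 - 1/5*(-3)) = (sqrt(4) - 6)*(5 + 3/5) = (2 - 6)*(28/5) = -4*28/5 = -112/5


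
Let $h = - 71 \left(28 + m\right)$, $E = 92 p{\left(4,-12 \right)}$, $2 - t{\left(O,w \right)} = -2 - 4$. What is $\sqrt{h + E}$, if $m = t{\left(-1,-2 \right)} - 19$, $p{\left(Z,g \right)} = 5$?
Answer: $3 i \sqrt{83} \approx 27.331 i$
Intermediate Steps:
$t{\left(O,w \right)} = 8$ ($t{\left(O,w \right)} = 2 - \left(-2 - 4\right) = 2 - -6 = 2 + 6 = 8$)
$E = 460$ ($E = 92 \cdot 5 = 460$)
$m = -11$ ($m = 8 - 19 = -11$)
$h = -1207$ ($h = - 71 \left(28 - 11\right) = \left(-71\right) 17 = -1207$)
$\sqrt{h + E} = \sqrt{-1207 + 460} = \sqrt{-747} = 3 i \sqrt{83}$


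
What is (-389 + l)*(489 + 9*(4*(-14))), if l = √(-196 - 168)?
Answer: 5835 - 30*I*√91 ≈ 5835.0 - 286.18*I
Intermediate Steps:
l = 2*I*√91 (l = √(-364) = 2*I*√91 ≈ 19.079*I)
(-389 + l)*(489 + 9*(4*(-14))) = (-389 + 2*I*√91)*(489 + 9*(4*(-14))) = (-389 + 2*I*√91)*(489 + 9*(-56)) = (-389 + 2*I*√91)*(489 - 504) = (-389 + 2*I*√91)*(-15) = 5835 - 30*I*√91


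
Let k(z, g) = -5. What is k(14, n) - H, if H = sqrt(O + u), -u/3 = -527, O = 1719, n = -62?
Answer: -5 - 10*sqrt(33) ≈ -62.446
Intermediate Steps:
u = 1581 (u = -3*(-527) = 1581)
H = 10*sqrt(33) (H = sqrt(1719 + 1581) = sqrt(3300) = 10*sqrt(33) ≈ 57.446)
k(14, n) - H = -5 - 10*sqrt(33)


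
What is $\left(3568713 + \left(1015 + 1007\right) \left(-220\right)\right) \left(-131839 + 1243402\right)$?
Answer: $3472381643499$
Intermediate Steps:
$\left(3568713 + \left(1015 + 1007\right) \left(-220\right)\right) \left(-131839 + 1243402\right) = \left(3568713 + 2022 \left(-220\right)\right) 1111563 = \left(3568713 - 444840\right) 1111563 = 3123873 \cdot 1111563 = 3472381643499$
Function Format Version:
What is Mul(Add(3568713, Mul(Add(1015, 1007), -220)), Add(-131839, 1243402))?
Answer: 3472381643499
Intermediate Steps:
Mul(Add(3568713, Mul(Add(1015, 1007), -220)), Add(-131839, 1243402)) = Mul(Add(3568713, Mul(2022, -220)), 1111563) = Mul(Add(3568713, -444840), 1111563) = Mul(3123873, 1111563) = 3472381643499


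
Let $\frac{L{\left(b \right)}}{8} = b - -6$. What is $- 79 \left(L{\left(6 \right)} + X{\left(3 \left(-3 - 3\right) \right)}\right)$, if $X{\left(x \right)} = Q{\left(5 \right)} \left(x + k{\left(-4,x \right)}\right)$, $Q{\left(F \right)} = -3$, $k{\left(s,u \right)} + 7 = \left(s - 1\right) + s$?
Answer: $-15642$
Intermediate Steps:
$k{\left(s,u \right)} = -8 + 2 s$ ($k{\left(s,u \right)} = -7 + \left(\left(s - 1\right) + s\right) = -7 + \left(\left(-1 + s\right) + s\right) = -7 + \left(-1 + 2 s\right) = -8 + 2 s$)
$X{\left(x \right)} = 48 - 3 x$ ($X{\left(x \right)} = - 3 \left(x + \left(-8 + 2 \left(-4\right)\right)\right) = - 3 \left(x - 16\right) = - 3 \left(-16 + x\right) = 48 - 3 x$)
$L{\left(b \right)} = 48 + 8 b$ ($L{\left(b \right)} = 8 \left(b - -6\right) = 8 \left(b + 6\right) = 8 \left(6 + b\right) = 48 + 8 b$)
$- 79 \left(L{\left(6 \right)} + X{\left(3 \left(-3 - 3\right) \right)}\right) = - 79 \left(\left(48 + 8 \cdot 6\right) - \left(-48 + 3 \cdot 3 \left(-3 - 3\right)\right)\right) = - 79 \left(\left(48 + 48\right) - \left(-48 + 3 \cdot 3 \left(-6\right)\right)\right) = - 79 \left(96 + \left(48 - -54\right)\right) = - 79 \left(96 + \left(48 + 54\right)\right) = - 79 \left(96 + 102\right) = \left(-79\right) 198 = -15642$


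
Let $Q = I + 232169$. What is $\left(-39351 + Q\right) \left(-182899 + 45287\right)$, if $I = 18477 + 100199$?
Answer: $-42865312328$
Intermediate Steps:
$I = 118676$
$Q = 350845$ ($Q = 118676 + 232169 = 350845$)
$\left(-39351 + Q\right) \left(-182899 + 45287\right) = \left(-39351 + 350845\right) \left(-182899 + 45287\right) = 311494 \left(-137612\right) = -42865312328$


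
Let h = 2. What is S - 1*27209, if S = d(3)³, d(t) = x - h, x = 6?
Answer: -27145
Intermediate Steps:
d(t) = 4 (d(t) = 6 - 1*2 = 6 - 2 = 4)
S = 64 (S = 4³ = 64)
S - 1*27209 = 64 - 1*27209 = 64 - 27209 = -27145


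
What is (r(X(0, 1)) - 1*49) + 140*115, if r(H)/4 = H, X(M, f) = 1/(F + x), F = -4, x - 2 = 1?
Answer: 16047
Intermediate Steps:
x = 3 (x = 2 + 1 = 3)
X(M, f) = -1 (X(M, f) = 1/(-4 + 3) = 1/(-1) = -1)
r(H) = 4*H
(r(X(0, 1)) - 1*49) + 140*115 = (4*(-1) - 1*49) + 140*115 = (-4 - 49) + 16100 = -53 + 16100 = 16047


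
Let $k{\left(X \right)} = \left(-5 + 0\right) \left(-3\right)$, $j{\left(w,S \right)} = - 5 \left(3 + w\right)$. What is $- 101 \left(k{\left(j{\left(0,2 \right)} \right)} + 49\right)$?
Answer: $-6464$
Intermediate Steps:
$j{\left(w,S \right)} = -15 - 5 w$
$k{\left(X \right)} = 15$ ($k{\left(X \right)} = \left(-5\right) \left(-3\right) = 15$)
$- 101 \left(k{\left(j{\left(0,2 \right)} \right)} + 49\right) = - 101 \left(15 + 49\right) = \left(-101\right) 64 = -6464$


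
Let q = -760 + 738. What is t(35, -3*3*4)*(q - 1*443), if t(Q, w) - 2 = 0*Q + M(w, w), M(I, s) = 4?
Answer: -2790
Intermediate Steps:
q = -22
t(Q, w) = 6 (t(Q, w) = 2 + (0*Q + 4) = 2 + (0 + 4) = 2 + 4 = 6)
t(35, -3*3*4)*(q - 1*443) = 6*(-22 - 1*443) = 6*(-22 - 443) = 6*(-465) = -2790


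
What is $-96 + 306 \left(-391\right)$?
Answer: $-119742$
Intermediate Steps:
$-96 + 306 \left(-391\right) = -96 - 119646 = -119742$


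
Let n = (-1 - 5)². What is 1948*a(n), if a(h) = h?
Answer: 70128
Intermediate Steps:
n = 36 (n = (-6)² = 36)
1948*a(n) = 1948*36 = 70128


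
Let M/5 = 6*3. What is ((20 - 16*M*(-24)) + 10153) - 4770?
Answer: 39963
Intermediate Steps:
M = 90 (M = 5*(6*3) = 5*18 = 90)
((20 - 16*M*(-24)) + 10153) - 4770 = ((20 - 16*90*(-24)) + 10153) - 4770 = ((20 - 1440*(-24)) + 10153) - 4770 = ((20 + 34560) + 10153) - 4770 = (34580 + 10153) - 4770 = 44733 - 4770 = 39963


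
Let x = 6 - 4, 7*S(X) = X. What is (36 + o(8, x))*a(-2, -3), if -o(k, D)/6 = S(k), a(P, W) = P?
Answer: -408/7 ≈ -58.286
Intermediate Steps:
S(X) = X/7
x = 2
o(k, D) = -6*k/7
(36 + o(8, x))*a(-2, -3) = (36 - 6/7*8)*(-2) = (36 - 48/7)*(-2) = (204/7)*(-2) = -408/7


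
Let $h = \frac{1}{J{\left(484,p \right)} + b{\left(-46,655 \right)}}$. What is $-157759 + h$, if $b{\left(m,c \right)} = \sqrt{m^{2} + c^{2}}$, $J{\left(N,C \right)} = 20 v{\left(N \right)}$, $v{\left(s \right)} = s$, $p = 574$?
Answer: $- \frac{14714380538901}{93271259} - \frac{\sqrt{431141}}{93271259} \approx -1.5776 \cdot 10^{5}$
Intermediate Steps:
$J{\left(N,C \right)} = 20 N$
$b{\left(m,c \right)} = \sqrt{c^{2} + m^{2}}$
$h = \frac{1}{9680 + \sqrt{431141}}$ ($h = \frac{1}{20 \cdot 484 + \sqrt{655^{2} + \left(-46\right)^{2}}} = \frac{1}{9680 + \sqrt{429025 + 2116}} = \frac{1}{9680 + \sqrt{431141}} \approx 9.6743 \cdot 10^{-5}$)
$-157759 + h = -157759 + \left(\frac{9680}{93271259} - \frac{\sqrt{431141}}{93271259}\right) = - \frac{14714380538901}{93271259} - \frac{\sqrt{431141}}{93271259}$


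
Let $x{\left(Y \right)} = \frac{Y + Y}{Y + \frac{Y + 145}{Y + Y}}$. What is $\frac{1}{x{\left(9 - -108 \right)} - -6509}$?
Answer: $\frac{6910}{44990879} \approx 0.00015359$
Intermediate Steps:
$x{\left(Y \right)} = \frac{2 Y}{Y + \frac{145 + Y}{2 Y}}$
$\frac{1}{x{\left(9 - -108 \right)} - -6509} = \frac{1}{\frac{4 \left(9 - -108\right)^{2}}{145 + \left(9 - -108\right) + 2 \left(9 - -108\right)^{2}} - -6509} = \frac{1}{\frac{4 \left(9 + 108\right)^{2}}{145 + \left(9 + 108\right) + 2 \left(9 + 108\right)^{2}} + 6509} = \frac{1}{\frac{4 \cdot 117^{2}}{145 + 117 + 2 \cdot 117^{2}} + 6509} = \frac{1}{4 \cdot 13689 \frac{1}{145 + 117 + 2 \cdot 13689} + 6509} = \frac{1}{4 \cdot 13689 \frac{1}{145 + 117 + 27378} + 6509} = \frac{1}{4 \cdot 13689 \cdot \frac{1}{27640} + 6509} = \frac{1}{\frac{13689}{6910} + 6509} = \frac{1}{\frac{44990879}{6910}} = \frac{6910}{44990879}$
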